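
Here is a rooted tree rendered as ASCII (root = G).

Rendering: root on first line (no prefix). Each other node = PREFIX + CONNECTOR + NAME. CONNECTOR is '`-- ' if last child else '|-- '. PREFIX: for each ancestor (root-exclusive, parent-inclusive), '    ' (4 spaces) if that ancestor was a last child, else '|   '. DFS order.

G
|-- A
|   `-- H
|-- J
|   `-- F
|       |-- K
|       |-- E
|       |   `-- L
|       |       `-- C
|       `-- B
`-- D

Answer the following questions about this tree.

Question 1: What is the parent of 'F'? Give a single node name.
Scan adjacency: F appears as child of J

Answer: J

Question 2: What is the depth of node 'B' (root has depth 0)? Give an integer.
Answer: 3

Derivation:
Path from root to B: G -> J -> F -> B
Depth = number of edges = 3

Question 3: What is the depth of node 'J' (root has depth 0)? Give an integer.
Answer: 1

Derivation:
Path from root to J: G -> J
Depth = number of edges = 1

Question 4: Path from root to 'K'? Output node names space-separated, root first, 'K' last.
Walk down from root: G -> J -> F -> K

Answer: G J F K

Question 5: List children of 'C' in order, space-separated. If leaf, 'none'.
Answer: none

Derivation:
Node C's children (from adjacency): (leaf)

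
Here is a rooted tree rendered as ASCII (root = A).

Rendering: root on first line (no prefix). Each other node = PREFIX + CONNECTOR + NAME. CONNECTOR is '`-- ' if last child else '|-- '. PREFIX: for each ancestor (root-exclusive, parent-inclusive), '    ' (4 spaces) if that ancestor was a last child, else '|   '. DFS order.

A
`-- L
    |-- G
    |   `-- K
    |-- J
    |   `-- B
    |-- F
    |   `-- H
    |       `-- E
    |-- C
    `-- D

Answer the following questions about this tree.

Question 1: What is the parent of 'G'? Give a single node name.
Answer: L

Derivation:
Scan adjacency: G appears as child of L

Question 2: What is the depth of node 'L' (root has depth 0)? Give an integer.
Path from root to L: A -> L
Depth = number of edges = 1

Answer: 1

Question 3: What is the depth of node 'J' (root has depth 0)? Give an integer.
Answer: 2

Derivation:
Path from root to J: A -> L -> J
Depth = number of edges = 2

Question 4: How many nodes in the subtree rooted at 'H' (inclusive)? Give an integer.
Answer: 2

Derivation:
Subtree rooted at H contains: E, H
Count = 2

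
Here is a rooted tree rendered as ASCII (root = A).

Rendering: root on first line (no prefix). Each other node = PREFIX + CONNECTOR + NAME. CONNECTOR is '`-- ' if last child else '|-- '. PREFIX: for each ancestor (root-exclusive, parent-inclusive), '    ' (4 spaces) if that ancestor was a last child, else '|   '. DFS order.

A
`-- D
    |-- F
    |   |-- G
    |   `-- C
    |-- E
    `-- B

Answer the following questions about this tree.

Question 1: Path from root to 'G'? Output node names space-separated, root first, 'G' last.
Answer: A D F G

Derivation:
Walk down from root: A -> D -> F -> G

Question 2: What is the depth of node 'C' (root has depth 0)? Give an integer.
Path from root to C: A -> D -> F -> C
Depth = number of edges = 3

Answer: 3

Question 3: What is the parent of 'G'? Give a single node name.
Scan adjacency: G appears as child of F

Answer: F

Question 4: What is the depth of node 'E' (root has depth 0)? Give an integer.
Path from root to E: A -> D -> E
Depth = number of edges = 2

Answer: 2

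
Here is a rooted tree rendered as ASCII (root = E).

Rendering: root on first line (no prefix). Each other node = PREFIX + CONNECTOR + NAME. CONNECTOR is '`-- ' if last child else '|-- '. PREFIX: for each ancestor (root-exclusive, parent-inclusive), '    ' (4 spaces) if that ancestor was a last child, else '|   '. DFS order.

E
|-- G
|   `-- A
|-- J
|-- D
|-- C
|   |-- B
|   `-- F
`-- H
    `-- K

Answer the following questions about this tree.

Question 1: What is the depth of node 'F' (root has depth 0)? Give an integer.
Answer: 2

Derivation:
Path from root to F: E -> C -> F
Depth = number of edges = 2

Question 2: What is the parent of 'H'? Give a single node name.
Answer: E

Derivation:
Scan adjacency: H appears as child of E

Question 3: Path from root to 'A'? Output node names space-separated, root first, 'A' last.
Answer: E G A

Derivation:
Walk down from root: E -> G -> A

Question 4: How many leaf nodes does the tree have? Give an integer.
Answer: 6

Derivation:
Leaves (nodes with no children): A, B, D, F, J, K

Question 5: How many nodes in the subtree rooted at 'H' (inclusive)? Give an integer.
Answer: 2

Derivation:
Subtree rooted at H contains: H, K
Count = 2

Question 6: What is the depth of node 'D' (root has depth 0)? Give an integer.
Answer: 1

Derivation:
Path from root to D: E -> D
Depth = number of edges = 1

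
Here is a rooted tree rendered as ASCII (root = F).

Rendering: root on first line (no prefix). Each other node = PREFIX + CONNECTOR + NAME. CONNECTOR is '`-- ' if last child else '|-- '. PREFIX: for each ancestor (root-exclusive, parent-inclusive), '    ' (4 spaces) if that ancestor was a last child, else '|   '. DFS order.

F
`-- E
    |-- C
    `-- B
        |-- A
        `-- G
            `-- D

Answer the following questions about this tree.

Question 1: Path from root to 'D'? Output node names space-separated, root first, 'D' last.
Walk down from root: F -> E -> B -> G -> D

Answer: F E B G D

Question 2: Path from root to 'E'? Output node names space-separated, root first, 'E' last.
Answer: F E

Derivation:
Walk down from root: F -> E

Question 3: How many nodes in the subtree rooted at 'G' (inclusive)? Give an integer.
Answer: 2

Derivation:
Subtree rooted at G contains: D, G
Count = 2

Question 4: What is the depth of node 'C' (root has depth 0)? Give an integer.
Answer: 2

Derivation:
Path from root to C: F -> E -> C
Depth = number of edges = 2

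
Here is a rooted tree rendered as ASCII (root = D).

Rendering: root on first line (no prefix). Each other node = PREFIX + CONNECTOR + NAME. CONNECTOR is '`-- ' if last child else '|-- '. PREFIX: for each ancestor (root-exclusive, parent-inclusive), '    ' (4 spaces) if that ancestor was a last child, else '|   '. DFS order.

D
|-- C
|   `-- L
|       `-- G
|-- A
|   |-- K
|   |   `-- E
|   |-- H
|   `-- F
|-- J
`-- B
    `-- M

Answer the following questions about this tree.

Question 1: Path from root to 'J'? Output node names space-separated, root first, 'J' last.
Answer: D J

Derivation:
Walk down from root: D -> J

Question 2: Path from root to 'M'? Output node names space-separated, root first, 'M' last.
Walk down from root: D -> B -> M

Answer: D B M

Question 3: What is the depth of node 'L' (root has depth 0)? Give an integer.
Path from root to L: D -> C -> L
Depth = number of edges = 2

Answer: 2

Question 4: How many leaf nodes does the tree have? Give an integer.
Answer: 6

Derivation:
Leaves (nodes with no children): E, F, G, H, J, M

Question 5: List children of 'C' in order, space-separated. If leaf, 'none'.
Node C's children (from adjacency): L

Answer: L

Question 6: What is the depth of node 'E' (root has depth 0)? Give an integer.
Answer: 3

Derivation:
Path from root to E: D -> A -> K -> E
Depth = number of edges = 3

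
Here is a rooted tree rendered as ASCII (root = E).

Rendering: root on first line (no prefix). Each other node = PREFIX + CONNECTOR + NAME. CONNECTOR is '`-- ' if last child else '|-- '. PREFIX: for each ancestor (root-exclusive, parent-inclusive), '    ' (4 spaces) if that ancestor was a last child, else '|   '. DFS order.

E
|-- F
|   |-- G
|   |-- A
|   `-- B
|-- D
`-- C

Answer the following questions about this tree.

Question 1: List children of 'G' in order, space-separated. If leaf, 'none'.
Node G's children (from adjacency): (leaf)

Answer: none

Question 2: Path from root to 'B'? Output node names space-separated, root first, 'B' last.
Walk down from root: E -> F -> B

Answer: E F B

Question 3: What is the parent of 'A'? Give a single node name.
Answer: F

Derivation:
Scan adjacency: A appears as child of F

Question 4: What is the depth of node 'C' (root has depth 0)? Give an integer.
Answer: 1

Derivation:
Path from root to C: E -> C
Depth = number of edges = 1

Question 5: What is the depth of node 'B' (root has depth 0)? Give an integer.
Answer: 2

Derivation:
Path from root to B: E -> F -> B
Depth = number of edges = 2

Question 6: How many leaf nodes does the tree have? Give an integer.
Leaves (nodes with no children): A, B, C, D, G

Answer: 5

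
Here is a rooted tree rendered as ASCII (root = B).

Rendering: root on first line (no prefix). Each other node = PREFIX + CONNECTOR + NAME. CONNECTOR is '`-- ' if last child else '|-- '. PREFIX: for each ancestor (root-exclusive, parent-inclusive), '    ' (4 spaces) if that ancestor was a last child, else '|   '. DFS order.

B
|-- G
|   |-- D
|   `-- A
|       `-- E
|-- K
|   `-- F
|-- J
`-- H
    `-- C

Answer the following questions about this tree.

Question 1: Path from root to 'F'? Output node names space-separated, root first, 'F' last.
Answer: B K F

Derivation:
Walk down from root: B -> K -> F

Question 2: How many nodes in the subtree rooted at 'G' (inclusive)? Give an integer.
Answer: 4

Derivation:
Subtree rooted at G contains: A, D, E, G
Count = 4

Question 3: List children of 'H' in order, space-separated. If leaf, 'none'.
Node H's children (from adjacency): C

Answer: C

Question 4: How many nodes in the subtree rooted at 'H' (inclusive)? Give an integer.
Subtree rooted at H contains: C, H
Count = 2

Answer: 2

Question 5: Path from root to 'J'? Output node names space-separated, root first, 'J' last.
Walk down from root: B -> J

Answer: B J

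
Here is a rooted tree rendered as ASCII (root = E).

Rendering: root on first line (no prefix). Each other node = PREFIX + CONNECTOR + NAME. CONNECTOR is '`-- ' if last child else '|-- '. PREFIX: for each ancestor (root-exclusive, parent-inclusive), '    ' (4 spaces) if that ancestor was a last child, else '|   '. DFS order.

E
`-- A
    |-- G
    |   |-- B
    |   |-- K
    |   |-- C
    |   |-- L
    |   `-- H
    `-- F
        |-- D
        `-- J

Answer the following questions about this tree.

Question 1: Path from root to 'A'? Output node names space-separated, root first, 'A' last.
Answer: E A

Derivation:
Walk down from root: E -> A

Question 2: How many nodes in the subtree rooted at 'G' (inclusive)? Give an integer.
Subtree rooted at G contains: B, C, G, H, K, L
Count = 6

Answer: 6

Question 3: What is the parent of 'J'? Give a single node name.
Answer: F

Derivation:
Scan adjacency: J appears as child of F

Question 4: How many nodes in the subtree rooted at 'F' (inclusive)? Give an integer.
Answer: 3

Derivation:
Subtree rooted at F contains: D, F, J
Count = 3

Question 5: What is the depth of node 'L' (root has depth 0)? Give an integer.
Answer: 3

Derivation:
Path from root to L: E -> A -> G -> L
Depth = number of edges = 3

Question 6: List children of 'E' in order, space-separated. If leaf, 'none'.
Node E's children (from adjacency): A

Answer: A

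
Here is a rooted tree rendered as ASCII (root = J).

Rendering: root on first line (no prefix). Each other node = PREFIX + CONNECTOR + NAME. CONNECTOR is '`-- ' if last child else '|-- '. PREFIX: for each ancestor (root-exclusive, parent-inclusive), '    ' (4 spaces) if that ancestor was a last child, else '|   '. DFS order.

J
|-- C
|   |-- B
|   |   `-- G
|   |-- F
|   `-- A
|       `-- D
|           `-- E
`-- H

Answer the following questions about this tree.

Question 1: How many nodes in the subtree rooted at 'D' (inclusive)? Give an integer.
Subtree rooted at D contains: D, E
Count = 2

Answer: 2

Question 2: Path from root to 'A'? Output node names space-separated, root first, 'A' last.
Answer: J C A

Derivation:
Walk down from root: J -> C -> A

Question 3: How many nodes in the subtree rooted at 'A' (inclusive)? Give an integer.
Subtree rooted at A contains: A, D, E
Count = 3

Answer: 3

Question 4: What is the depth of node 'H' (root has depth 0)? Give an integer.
Path from root to H: J -> H
Depth = number of edges = 1

Answer: 1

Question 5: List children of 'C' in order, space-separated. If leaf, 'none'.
Node C's children (from adjacency): B, F, A

Answer: B F A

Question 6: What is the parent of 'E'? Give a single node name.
Answer: D

Derivation:
Scan adjacency: E appears as child of D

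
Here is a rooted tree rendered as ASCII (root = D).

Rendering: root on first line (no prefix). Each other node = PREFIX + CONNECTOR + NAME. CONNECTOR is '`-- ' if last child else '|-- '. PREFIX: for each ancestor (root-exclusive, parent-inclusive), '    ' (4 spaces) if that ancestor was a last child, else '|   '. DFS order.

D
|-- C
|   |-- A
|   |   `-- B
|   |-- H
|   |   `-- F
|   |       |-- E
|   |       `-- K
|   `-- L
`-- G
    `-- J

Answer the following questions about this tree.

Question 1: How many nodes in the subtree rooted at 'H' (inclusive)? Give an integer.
Subtree rooted at H contains: E, F, H, K
Count = 4

Answer: 4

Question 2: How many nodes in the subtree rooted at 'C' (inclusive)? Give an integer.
Subtree rooted at C contains: A, B, C, E, F, H, K, L
Count = 8

Answer: 8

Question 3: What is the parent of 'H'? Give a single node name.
Scan adjacency: H appears as child of C

Answer: C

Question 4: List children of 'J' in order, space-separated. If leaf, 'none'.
Node J's children (from adjacency): (leaf)

Answer: none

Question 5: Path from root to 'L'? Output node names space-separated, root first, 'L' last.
Walk down from root: D -> C -> L

Answer: D C L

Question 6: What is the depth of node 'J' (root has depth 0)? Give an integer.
Answer: 2

Derivation:
Path from root to J: D -> G -> J
Depth = number of edges = 2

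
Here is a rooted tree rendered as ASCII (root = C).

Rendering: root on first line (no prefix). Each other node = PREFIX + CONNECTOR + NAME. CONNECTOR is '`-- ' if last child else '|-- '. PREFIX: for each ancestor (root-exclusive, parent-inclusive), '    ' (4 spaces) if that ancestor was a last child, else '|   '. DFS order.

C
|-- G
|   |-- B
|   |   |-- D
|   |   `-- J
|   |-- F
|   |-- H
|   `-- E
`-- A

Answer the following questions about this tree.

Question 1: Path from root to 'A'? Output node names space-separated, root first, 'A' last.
Answer: C A

Derivation:
Walk down from root: C -> A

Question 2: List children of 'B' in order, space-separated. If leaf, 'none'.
Answer: D J

Derivation:
Node B's children (from adjacency): D, J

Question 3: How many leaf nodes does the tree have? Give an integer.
Leaves (nodes with no children): A, D, E, F, H, J

Answer: 6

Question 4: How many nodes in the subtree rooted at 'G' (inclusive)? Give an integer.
Answer: 7

Derivation:
Subtree rooted at G contains: B, D, E, F, G, H, J
Count = 7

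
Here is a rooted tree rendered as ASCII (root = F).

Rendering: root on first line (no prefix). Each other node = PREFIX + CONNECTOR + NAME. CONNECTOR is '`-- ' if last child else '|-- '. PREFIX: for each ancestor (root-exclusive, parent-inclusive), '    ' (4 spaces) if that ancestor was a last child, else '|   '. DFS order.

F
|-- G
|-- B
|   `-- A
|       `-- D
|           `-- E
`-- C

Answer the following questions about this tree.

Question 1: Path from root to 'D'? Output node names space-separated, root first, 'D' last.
Answer: F B A D

Derivation:
Walk down from root: F -> B -> A -> D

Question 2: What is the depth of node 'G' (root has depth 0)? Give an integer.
Answer: 1

Derivation:
Path from root to G: F -> G
Depth = number of edges = 1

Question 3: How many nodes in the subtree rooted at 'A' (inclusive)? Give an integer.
Subtree rooted at A contains: A, D, E
Count = 3

Answer: 3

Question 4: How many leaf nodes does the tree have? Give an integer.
Leaves (nodes with no children): C, E, G

Answer: 3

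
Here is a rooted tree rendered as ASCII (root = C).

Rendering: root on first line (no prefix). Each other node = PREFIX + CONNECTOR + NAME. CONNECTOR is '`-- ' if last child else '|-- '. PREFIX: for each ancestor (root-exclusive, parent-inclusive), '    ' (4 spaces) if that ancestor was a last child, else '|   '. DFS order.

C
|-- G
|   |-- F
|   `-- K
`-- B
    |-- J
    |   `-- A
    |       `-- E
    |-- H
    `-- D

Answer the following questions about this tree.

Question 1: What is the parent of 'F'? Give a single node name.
Answer: G

Derivation:
Scan adjacency: F appears as child of G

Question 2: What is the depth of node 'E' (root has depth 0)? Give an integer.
Path from root to E: C -> B -> J -> A -> E
Depth = number of edges = 4

Answer: 4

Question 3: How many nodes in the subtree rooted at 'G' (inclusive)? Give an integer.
Subtree rooted at G contains: F, G, K
Count = 3

Answer: 3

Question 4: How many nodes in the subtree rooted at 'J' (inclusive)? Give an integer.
Answer: 3

Derivation:
Subtree rooted at J contains: A, E, J
Count = 3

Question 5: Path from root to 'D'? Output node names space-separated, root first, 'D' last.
Answer: C B D

Derivation:
Walk down from root: C -> B -> D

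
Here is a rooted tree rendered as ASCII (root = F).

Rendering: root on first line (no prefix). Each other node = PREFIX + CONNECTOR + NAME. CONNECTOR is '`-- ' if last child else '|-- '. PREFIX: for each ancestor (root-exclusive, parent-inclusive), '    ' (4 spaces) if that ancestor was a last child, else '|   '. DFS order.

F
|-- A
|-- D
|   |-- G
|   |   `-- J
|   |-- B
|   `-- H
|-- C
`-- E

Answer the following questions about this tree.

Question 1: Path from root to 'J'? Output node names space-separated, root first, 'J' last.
Walk down from root: F -> D -> G -> J

Answer: F D G J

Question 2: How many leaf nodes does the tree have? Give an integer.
Answer: 6

Derivation:
Leaves (nodes with no children): A, B, C, E, H, J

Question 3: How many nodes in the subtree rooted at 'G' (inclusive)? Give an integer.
Answer: 2

Derivation:
Subtree rooted at G contains: G, J
Count = 2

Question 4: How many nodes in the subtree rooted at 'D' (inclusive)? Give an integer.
Answer: 5

Derivation:
Subtree rooted at D contains: B, D, G, H, J
Count = 5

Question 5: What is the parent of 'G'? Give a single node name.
Answer: D

Derivation:
Scan adjacency: G appears as child of D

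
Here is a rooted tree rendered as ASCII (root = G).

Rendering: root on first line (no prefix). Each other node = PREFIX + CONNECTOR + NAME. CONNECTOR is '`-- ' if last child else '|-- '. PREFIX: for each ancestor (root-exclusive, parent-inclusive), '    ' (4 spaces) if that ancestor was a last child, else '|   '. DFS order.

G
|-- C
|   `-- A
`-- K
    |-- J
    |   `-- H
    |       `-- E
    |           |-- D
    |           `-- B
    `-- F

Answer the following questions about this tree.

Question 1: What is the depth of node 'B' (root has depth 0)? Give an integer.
Path from root to B: G -> K -> J -> H -> E -> B
Depth = number of edges = 5

Answer: 5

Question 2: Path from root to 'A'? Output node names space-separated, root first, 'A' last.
Answer: G C A

Derivation:
Walk down from root: G -> C -> A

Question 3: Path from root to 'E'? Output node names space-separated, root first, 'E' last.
Walk down from root: G -> K -> J -> H -> E

Answer: G K J H E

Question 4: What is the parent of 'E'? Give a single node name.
Answer: H

Derivation:
Scan adjacency: E appears as child of H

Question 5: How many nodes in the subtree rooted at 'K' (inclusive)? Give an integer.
Subtree rooted at K contains: B, D, E, F, H, J, K
Count = 7

Answer: 7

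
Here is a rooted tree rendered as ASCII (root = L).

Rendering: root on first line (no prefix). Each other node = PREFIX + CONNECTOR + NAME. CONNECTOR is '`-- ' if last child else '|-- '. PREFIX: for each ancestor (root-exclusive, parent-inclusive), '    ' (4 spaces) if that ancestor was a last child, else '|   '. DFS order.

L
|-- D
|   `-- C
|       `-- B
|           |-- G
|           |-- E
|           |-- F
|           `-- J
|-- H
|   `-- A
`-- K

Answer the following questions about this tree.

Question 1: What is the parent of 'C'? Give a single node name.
Scan adjacency: C appears as child of D

Answer: D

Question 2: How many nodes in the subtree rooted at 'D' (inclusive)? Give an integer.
Answer: 7

Derivation:
Subtree rooted at D contains: B, C, D, E, F, G, J
Count = 7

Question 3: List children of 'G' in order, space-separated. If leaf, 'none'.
Answer: none

Derivation:
Node G's children (from adjacency): (leaf)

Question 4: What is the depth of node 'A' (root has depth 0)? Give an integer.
Path from root to A: L -> H -> A
Depth = number of edges = 2

Answer: 2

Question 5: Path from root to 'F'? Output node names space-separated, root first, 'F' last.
Answer: L D C B F

Derivation:
Walk down from root: L -> D -> C -> B -> F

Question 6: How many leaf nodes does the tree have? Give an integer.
Leaves (nodes with no children): A, E, F, G, J, K

Answer: 6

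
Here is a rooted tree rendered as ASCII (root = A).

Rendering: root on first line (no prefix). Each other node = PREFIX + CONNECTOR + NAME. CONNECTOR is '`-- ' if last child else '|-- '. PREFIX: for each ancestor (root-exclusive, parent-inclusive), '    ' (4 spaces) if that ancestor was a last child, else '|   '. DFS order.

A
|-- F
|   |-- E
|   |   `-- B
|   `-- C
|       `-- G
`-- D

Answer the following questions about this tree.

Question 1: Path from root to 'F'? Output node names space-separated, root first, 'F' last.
Answer: A F

Derivation:
Walk down from root: A -> F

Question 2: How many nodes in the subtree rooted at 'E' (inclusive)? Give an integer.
Answer: 2

Derivation:
Subtree rooted at E contains: B, E
Count = 2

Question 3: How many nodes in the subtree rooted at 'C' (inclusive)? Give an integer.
Answer: 2

Derivation:
Subtree rooted at C contains: C, G
Count = 2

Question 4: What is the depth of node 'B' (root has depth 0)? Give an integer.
Answer: 3

Derivation:
Path from root to B: A -> F -> E -> B
Depth = number of edges = 3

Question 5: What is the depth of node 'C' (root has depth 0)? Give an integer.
Path from root to C: A -> F -> C
Depth = number of edges = 2

Answer: 2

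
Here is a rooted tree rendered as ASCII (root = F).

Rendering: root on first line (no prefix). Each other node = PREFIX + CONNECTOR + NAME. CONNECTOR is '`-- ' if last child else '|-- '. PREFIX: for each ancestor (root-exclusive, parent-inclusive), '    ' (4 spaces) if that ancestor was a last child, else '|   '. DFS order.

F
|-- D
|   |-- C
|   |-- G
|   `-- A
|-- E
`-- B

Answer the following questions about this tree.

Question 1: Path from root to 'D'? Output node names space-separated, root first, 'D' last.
Walk down from root: F -> D

Answer: F D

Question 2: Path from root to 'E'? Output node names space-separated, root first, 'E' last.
Walk down from root: F -> E

Answer: F E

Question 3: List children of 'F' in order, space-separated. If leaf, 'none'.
Node F's children (from adjacency): D, E, B

Answer: D E B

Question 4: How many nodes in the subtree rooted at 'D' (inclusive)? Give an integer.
Answer: 4

Derivation:
Subtree rooted at D contains: A, C, D, G
Count = 4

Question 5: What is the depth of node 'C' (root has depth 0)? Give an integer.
Answer: 2

Derivation:
Path from root to C: F -> D -> C
Depth = number of edges = 2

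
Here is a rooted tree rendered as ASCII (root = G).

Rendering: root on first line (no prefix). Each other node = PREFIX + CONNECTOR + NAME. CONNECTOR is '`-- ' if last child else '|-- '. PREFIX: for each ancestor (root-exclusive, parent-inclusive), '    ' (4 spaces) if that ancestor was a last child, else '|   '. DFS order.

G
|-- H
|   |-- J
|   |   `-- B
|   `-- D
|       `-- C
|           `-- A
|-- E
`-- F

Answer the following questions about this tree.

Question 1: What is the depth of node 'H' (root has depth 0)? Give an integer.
Answer: 1

Derivation:
Path from root to H: G -> H
Depth = number of edges = 1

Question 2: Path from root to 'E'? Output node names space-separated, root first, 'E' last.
Answer: G E

Derivation:
Walk down from root: G -> E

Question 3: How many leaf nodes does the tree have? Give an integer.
Leaves (nodes with no children): A, B, E, F

Answer: 4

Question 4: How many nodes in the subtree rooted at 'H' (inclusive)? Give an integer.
Answer: 6

Derivation:
Subtree rooted at H contains: A, B, C, D, H, J
Count = 6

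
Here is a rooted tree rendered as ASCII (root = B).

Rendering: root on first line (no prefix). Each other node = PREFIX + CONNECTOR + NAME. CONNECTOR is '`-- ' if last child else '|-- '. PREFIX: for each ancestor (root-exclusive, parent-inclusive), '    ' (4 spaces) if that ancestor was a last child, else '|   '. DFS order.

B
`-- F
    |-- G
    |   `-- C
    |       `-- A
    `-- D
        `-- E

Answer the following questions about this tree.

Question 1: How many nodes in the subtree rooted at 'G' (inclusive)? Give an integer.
Subtree rooted at G contains: A, C, G
Count = 3

Answer: 3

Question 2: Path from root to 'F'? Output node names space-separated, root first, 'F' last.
Answer: B F

Derivation:
Walk down from root: B -> F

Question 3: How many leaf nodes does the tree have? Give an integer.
Leaves (nodes with no children): A, E

Answer: 2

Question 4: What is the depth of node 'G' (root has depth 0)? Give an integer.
Path from root to G: B -> F -> G
Depth = number of edges = 2

Answer: 2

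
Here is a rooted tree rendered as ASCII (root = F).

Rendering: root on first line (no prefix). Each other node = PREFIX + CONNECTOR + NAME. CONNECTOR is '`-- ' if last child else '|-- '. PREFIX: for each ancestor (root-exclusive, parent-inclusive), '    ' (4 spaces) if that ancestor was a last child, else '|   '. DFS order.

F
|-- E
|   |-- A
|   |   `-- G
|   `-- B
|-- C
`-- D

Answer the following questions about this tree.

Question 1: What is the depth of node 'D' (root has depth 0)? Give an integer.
Path from root to D: F -> D
Depth = number of edges = 1

Answer: 1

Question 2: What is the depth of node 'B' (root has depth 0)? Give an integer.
Answer: 2

Derivation:
Path from root to B: F -> E -> B
Depth = number of edges = 2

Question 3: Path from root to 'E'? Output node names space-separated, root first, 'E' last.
Walk down from root: F -> E

Answer: F E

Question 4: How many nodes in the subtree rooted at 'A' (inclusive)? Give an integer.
Subtree rooted at A contains: A, G
Count = 2

Answer: 2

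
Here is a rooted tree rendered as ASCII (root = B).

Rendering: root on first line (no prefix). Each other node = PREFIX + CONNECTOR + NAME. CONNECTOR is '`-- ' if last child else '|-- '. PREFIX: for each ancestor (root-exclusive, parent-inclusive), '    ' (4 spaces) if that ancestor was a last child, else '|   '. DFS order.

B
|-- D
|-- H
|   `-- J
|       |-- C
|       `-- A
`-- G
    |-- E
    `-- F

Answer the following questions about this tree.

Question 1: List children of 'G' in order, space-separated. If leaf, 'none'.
Answer: E F

Derivation:
Node G's children (from adjacency): E, F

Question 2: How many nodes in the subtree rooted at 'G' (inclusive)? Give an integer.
Answer: 3

Derivation:
Subtree rooted at G contains: E, F, G
Count = 3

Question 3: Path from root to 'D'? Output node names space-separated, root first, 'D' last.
Walk down from root: B -> D

Answer: B D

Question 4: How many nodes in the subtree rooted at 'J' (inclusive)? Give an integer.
Subtree rooted at J contains: A, C, J
Count = 3

Answer: 3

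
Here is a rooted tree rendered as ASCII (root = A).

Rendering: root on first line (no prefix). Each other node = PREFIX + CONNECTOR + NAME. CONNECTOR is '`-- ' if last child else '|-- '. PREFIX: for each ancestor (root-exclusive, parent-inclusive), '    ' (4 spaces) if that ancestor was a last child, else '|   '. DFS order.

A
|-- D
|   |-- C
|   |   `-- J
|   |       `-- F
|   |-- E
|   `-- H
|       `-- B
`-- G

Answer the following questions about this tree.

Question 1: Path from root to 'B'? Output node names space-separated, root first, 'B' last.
Walk down from root: A -> D -> H -> B

Answer: A D H B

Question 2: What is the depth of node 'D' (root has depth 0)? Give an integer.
Answer: 1

Derivation:
Path from root to D: A -> D
Depth = number of edges = 1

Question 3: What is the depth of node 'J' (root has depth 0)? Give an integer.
Answer: 3

Derivation:
Path from root to J: A -> D -> C -> J
Depth = number of edges = 3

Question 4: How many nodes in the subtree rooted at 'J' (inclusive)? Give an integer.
Answer: 2

Derivation:
Subtree rooted at J contains: F, J
Count = 2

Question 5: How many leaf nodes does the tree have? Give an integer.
Answer: 4

Derivation:
Leaves (nodes with no children): B, E, F, G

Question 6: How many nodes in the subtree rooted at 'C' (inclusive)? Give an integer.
Answer: 3

Derivation:
Subtree rooted at C contains: C, F, J
Count = 3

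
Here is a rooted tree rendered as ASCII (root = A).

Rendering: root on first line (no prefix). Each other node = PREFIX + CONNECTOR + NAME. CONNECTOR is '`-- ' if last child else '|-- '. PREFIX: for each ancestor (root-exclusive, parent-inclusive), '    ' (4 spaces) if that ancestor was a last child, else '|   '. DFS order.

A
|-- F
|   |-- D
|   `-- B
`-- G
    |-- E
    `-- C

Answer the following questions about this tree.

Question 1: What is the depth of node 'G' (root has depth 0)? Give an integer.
Answer: 1

Derivation:
Path from root to G: A -> G
Depth = number of edges = 1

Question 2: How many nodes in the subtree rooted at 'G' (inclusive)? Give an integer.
Answer: 3

Derivation:
Subtree rooted at G contains: C, E, G
Count = 3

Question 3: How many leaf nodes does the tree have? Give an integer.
Answer: 4

Derivation:
Leaves (nodes with no children): B, C, D, E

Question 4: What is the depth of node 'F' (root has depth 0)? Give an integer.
Answer: 1

Derivation:
Path from root to F: A -> F
Depth = number of edges = 1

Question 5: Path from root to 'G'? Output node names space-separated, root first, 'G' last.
Walk down from root: A -> G

Answer: A G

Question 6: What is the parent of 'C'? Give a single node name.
Answer: G

Derivation:
Scan adjacency: C appears as child of G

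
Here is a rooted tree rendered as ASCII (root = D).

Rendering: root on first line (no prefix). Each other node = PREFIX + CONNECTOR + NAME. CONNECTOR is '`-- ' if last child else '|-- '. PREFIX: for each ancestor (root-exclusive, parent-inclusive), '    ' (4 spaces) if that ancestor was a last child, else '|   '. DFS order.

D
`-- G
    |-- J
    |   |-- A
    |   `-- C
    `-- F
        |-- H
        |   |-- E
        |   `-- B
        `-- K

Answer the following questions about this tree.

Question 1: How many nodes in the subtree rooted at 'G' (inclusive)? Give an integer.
Subtree rooted at G contains: A, B, C, E, F, G, H, J, K
Count = 9

Answer: 9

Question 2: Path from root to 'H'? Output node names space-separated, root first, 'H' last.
Walk down from root: D -> G -> F -> H

Answer: D G F H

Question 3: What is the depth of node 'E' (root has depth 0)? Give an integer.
Answer: 4

Derivation:
Path from root to E: D -> G -> F -> H -> E
Depth = number of edges = 4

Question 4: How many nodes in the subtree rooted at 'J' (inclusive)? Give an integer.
Answer: 3

Derivation:
Subtree rooted at J contains: A, C, J
Count = 3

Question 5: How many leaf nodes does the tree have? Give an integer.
Leaves (nodes with no children): A, B, C, E, K

Answer: 5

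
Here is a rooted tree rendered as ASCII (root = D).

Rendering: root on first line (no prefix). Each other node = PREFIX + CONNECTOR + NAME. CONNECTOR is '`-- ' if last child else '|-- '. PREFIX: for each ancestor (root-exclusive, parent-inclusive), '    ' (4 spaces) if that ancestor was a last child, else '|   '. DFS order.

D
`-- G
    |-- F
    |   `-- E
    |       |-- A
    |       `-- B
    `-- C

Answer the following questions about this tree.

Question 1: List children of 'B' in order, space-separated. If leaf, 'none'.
Answer: none

Derivation:
Node B's children (from adjacency): (leaf)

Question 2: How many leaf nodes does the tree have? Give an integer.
Leaves (nodes with no children): A, B, C

Answer: 3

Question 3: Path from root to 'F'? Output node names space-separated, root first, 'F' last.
Answer: D G F

Derivation:
Walk down from root: D -> G -> F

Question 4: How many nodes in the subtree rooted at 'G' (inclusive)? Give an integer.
Subtree rooted at G contains: A, B, C, E, F, G
Count = 6

Answer: 6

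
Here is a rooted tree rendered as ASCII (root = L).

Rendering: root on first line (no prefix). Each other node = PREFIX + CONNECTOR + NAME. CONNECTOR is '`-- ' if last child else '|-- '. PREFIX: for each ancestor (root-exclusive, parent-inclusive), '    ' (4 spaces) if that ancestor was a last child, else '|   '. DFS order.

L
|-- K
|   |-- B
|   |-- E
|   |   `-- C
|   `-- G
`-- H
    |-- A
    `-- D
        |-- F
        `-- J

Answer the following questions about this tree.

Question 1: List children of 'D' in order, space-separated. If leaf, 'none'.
Answer: F J

Derivation:
Node D's children (from adjacency): F, J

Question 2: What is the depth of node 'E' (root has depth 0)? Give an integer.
Path from root to E: L -> K -> E
Depth = number of edges = 2

Answer: 2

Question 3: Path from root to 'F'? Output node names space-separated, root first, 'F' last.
Answer: L H D F

Derivation:
Walk down from root: L -> H -> D -> F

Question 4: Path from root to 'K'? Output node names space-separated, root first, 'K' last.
Walk down from root: L -> K

Answer: L K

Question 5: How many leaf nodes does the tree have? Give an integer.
Leaves (nodes with no children): A, B, C, F, G, J

Answer: 6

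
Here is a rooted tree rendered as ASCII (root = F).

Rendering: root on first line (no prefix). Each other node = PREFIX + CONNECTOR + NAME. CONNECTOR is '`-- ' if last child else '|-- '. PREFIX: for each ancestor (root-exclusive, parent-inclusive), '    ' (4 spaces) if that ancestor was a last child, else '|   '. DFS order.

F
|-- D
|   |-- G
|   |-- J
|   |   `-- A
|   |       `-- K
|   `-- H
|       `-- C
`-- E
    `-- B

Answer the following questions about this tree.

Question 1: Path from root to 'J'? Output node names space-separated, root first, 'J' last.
Answer: F D J

Derivation:
Walk down from root: F -> D -> J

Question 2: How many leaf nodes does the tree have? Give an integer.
Leaves (nodes with no children): B, C, G, K

Answer: 4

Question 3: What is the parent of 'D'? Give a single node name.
Answer: F

Derivation:
Scan adjacency: D appears as child of F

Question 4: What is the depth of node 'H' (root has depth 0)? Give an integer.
Answer: 2

Derivation:
Path from root to H: F -> D -> H
Depth = number of edges = 2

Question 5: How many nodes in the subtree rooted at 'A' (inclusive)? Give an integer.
Answer: 2

Derivation:
Subtree rooted at A contains: A, K
Count = 2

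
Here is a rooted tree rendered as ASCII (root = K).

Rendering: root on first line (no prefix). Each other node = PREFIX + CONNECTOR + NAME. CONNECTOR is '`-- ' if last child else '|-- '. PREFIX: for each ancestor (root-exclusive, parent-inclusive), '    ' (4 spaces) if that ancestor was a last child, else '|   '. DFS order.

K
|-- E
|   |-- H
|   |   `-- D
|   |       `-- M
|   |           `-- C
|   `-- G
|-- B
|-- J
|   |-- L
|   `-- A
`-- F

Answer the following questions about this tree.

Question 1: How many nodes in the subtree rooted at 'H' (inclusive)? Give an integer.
Subtree rooted at H contains: C, D, H, M
Count = 4

Answer: 4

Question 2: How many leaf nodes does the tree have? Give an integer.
Leaves (nodes with no children): A, B, C, F, G, L

Answer: 6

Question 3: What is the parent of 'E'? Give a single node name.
Answer: K

Derivation:
Scan adjacency: E appears as child of K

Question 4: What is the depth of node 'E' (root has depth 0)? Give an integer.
Answer: 1

Derivation:
Path from root to E: K -> E
Depth = number of edges = 1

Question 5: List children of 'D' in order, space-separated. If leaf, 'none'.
Answer: M

Derivation:
Node D's children (from adjacency): M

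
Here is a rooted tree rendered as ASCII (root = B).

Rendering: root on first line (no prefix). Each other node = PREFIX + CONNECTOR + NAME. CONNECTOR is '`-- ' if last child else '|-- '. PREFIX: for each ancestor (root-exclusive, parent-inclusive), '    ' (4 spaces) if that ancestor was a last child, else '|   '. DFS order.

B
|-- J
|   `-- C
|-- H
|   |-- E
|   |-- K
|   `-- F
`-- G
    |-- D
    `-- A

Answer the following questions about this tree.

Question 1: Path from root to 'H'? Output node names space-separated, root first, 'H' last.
Walk down from root: B -> H

Answer: B H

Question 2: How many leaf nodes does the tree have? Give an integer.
Answer: 6

Derivation:
Leaves (nodes with no children): A, C, D, E, F, K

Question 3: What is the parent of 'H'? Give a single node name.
Scan adjacency: H appears as child of B

Answer: B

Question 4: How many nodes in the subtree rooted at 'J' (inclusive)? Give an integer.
Answer: 2

Derivation:
Subtree rooted at J contains: C, J
Count = 2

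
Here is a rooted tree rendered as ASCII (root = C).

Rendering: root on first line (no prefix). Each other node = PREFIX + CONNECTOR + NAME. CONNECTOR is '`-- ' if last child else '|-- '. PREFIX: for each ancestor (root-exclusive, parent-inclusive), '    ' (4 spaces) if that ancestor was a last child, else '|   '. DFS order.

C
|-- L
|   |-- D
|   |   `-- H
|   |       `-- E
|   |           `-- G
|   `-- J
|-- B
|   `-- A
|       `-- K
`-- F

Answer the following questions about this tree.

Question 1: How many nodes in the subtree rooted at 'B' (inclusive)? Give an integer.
Subtree rooted at B contains: A, B, K
Count = 3

Answer: 3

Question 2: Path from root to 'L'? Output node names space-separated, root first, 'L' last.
Walk down from root: C -> L

Answer: C L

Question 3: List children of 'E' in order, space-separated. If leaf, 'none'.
Answer: G

Derivation:
Node E's children (from adjacency): G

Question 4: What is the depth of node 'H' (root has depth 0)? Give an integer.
Path from root to H: C -> L -> D -> H
Depth = number of edges = 3

Answer: 3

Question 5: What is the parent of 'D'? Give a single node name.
Scan adjacency: D appears as child of L

Answer: L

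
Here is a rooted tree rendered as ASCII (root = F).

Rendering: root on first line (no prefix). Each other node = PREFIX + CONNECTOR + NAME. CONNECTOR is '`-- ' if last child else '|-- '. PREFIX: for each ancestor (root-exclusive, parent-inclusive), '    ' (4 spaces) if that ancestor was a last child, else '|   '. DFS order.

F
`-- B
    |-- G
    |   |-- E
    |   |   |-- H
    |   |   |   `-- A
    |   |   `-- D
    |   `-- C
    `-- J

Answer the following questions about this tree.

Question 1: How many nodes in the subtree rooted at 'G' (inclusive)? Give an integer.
Subtree rooted at G contains: A, C, D, E, G, H
Count = 6

Answer: 6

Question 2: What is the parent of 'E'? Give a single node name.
Answer: G

Derivation:
Scan adjacency: E appears as child of G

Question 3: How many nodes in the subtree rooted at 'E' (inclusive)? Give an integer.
Subtree rooted at E contains: A, D, E, H
Count = 4

Answer: 4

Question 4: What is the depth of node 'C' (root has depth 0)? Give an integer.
Answer: 3

Derivation:
Path from root to C: F -> B -> G -> C
Depth = number of edges = 3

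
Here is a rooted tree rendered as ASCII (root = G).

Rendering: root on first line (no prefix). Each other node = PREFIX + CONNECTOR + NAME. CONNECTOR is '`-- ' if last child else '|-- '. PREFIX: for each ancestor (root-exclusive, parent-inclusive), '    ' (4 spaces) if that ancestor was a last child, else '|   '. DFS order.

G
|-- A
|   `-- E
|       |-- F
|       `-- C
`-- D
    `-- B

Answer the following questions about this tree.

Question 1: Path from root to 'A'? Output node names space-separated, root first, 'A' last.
Walk down from root: G -> A

Answer: G A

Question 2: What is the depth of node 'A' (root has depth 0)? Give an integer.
Path from root to A: G -> A
Depth = number of edges = 1

Answer: 1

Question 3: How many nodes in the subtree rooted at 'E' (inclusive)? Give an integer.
Subtree rooted at E contains: C, E, F
Count = 3

Answer: 3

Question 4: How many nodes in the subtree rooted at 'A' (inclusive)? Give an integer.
Answer: 4

Derivation:
Subtree rooted at A contains: A, C, E, F
Count = 4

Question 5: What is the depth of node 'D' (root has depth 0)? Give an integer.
Path from root to D: G -> D
Depth = number of edges = 1

Answer: 1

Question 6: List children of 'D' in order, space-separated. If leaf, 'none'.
Node D's children (from adjacency): B

Answer: B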